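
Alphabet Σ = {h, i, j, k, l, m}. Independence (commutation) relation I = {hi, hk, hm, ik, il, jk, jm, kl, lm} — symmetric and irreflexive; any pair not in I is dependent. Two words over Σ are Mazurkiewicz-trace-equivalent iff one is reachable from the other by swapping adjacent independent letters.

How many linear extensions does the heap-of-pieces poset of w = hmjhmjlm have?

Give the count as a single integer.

piece 0:h — minimal
piece 1:m — minimal
piece 2:j rests on {0:h}
piece 3:h rests on {2:j}
piece 4:m rests on {1:m}
piece 5:j rests on {3:h}
piece 6:l rests on {5:j}
piece 7:m rests on {4:m}
minimal pieces: {0:h, 1:m}
ways to finish when only these pieces remain (= sum over removing one remaining piece with nothing left below it):
  1 left: {6}→1  {7}→1
  2 left: {4,7}→1  {5,6}→1  {6,7}→2
  3 left: {1,4,7}→1  {3,5,6}→1  {4,6,7}→3  {5,6,7}→3
  4 left: {1,4,6,7}→4  {2,3,5,6}→1  {3,5,6,7}→4  {4,5,6,7}→6
  5 left: {0,2,3,5,6}→1  {1,4,5,6,7}→10  {2,3,5,6,7}→5  {3,4,5,6,7}→10
  6 left: {0,2,3,5,6,7}→6  {1,3,4,5,6,7}→20  {2,3,4,5,6,7}→15
  placing 0:h first → 35 extensions
  placing 1:m first → 21 extensions
total linear extensions = 56

56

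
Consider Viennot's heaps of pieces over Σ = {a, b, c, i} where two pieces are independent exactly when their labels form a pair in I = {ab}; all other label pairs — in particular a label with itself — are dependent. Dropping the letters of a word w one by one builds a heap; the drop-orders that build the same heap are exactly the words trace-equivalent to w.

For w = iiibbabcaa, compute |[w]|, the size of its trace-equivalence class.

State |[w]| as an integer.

0(i) covers ∅
1(i) covers 0:i
2(i) covers 1:i
3(b) covers 2:i
4(b) covers 3:b
5(a) covers 2:i
6(b) covers 4:b
7(c) covers 5:a, 6:b
8(a) covers 7:c
9(a) covers 8:a
floor of heap: 0:i
completions by unplaced set U, small U first (add the entries for U minus each lowest piece of U):
  |U|=1: {9}:1
  |U|=2: {8,9}:1
  |U|=3: {7,8,9}:1
  |U|=4: {5,7,8,9}:1  {6,7,8,9}:1
  |U|=5: {4,6,7,8,9}:1  {5,6,7,8,9}:2
  |U|=6: {3,4,6,7,8,9}:1  {4,5,6,7,8,9}:3
  |U|=7: {3,4,5,6,7,8,9}:4
  |U|=8: {2,3,4,5,6,7,8,9}:4
  start at 0(i): 4

4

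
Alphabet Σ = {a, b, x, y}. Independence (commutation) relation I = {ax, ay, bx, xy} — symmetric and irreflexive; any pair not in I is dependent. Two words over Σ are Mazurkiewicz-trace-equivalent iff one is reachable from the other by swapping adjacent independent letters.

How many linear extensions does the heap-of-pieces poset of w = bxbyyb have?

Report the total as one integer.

drop 0:b onto floor
drop 1:x onto floor
drop 2:b onto {0:b}
drop 3:y onto {2:b}
drop 4:y onto {3:y}
drop 5:b onto {4:y}
ground layer = {0:b, 1:x}
drop-orders for the pieces not yet dropped (sum over which currently-grounded one goes next):
  1 to go: {1} 1  {5} 1
  2 to go: {1,5} 2  {4,5} 1
  3 to go: {1,4,5} 3  {3,4,5} 1
  4 to go: {1,3,4,5} 4  {2,3,4,5} 1
  if 0:b drops first: 5 orders
  if 1:x drops first: 1 orders
heap linearizations: 6

6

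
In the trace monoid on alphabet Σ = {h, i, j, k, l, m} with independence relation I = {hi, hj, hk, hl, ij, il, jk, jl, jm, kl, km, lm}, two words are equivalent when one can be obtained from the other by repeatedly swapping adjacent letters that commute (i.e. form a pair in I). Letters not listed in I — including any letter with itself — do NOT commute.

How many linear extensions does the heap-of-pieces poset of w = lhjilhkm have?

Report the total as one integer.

1512

piece 0:l — minimal
piece 1:h — minimal
piece 2:j — minimal
piece 3:i — minimal
piece 4:l rests on {0:l}
piece 5:h rests on {1:h}
piece 6:k rests on {3:i}
piece 7:m rests on {3:i, 5:h}
minimal pieces: {0:l, 1:h, 2:j, 3:i}
ways to finish when only these pieces remain (= sum over removing one remaining piece with nothing left below it):
  1 left: {2}→1  {4}→1  {6}→1  {7}→1
  2 left: {0,4}→1  {2,4}→2  {2,6}→2  {2,7}→2  {4,6}→2  {4,7}→2  {5,7}→1  {6,7}→2
  3 left: {0,2,4}→3  {0,4,6}→3  {0,4,7}→3  {1,5,7}→1  {2,4,6}→6  {2,4,7}→6  {2,5,7}→3  {2,6,7}→6  {3,6,7}→2  {4,5,7}→3  {4,6,7}→6  {5,6,7}→3
  4 left: {0,2,4,6}→12  {0,2,4,7}→12  {0,4,5,7}→6  {0,4,6,7}→12  {1,2,5,7}→4  {1,4,5,7}→4  {1,5,6,7}→4  {2,3,6,7}→8  {2,4,5,7}→12  {2,4,6,7}→24  {2,5,6,7}→12  {3,4,6,7}→8  {3,5,6,7}→5  {4,5,6,7}→12
  5 left: {0,1,4,5,7}→10  {0,2,4,5,7}→30  {0,2,4,6,7}→60  {0,3,4,6,7}→20  {0,4,5,6,7}→30  {1,2,4,5,7}→20  {1,2,5,6,7}→20  {1,3,5,6,7}→9  {1,4,5,6,7}→20  {2,3,4,6,7}→40  {2,3,5,6,7}→25  {2,4,5,6,7}→60  {3,4,5,6,7}→25
  6 left: {0,1,2,4,5,7}→60  {0,1,4,5,6,7}→60  {0,2,3,4,6,7}→120  {0,2,4,5,6,7}→180  {0,3,4,5,6,7}→75  {1,2,3,5,6,7}→54  {1,2,4,5,6,7}→120  {1,3,4,5,6,7}→54  {2,3,4,5,6,7}→150
  placing 0:l first → 378 extensions
  placing 1:h first → 525 extensions
  placing 2:j first → 189 extensions
  placing 3:i first → 420 extensions
total linear extensions = 1512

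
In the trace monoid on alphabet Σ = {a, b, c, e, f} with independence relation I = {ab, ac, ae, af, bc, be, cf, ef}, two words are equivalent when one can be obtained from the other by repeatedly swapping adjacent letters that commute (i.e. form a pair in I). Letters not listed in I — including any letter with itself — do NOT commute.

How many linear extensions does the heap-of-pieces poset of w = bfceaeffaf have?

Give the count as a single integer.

piece 0:b — minimal
piece 1:f rests on {0:b}
piece 2:c — minimal
piece 3:e rests on {2:c}
piece 4:a — minimal
piece 5:e rests on {3:e}
piece 6:f rests on {1:f}
piece 7:f rests on {6:f}
piece 8:a rests on {4:a}
piece 9:f rests on {7:f}
minimal pieces: {0:b, 2:c, 4:a}
ways to finish when only these pieces remain (= sum over removing one remaining piece with nothing left below it):
  1 left: {5}→1  {8}→1  {9}→1
  2 left: {3,5}→1  {4,8}→1  {5,8}→2  {5,9}→2  {7,9}→1  {8,9}→2
  3 left: {2,3,5}→1  {3,5,8}→3  {3,5,9}→3  {4,5,8}→3  {4,8,9}→3  {5,7,9}→3  {5,8,9}→6  {6,7,9}→1  {7,8,9}→3
  4 left: {1,6,7,9}→1  {2,3,5,8}→4  {2,3,5,9}→4  {3,4,5,8}→6  {3,5,7,9}→6  {3,5,8,9}→12  {4,5,8,9}→12  {4,7,8,9}→6  {5,6,7,9}→4  {5,7,8,9}→12  {6,7,8,9}→4
  5 left: {0,1,6,7,9}→1  {1,5,6,7,9}→5  {1,6,7,8,9}→5  {2,3,4,5,8}→10  {2,3,5,7,9}→10  {2,3,5,8,9}→20  {3,4,5,8,9}→30  {3,5,6,7,9}→10  {3,5,7,8,9}→30  {4,5,7,8,9}→30  {4,6,7,8,9}→10  {5,6,7,8,9}→20
  6 left: {0,1,5,6,7,9}→6  {0,1,6,7,8,9}→6  {1,3,5,6,7,9}→15  {1,4,6,7,8,9}→15  {1,5,6,7,8,9}→30  {2,3,4,5,8,9}→60  {2,3,5,6,7,9}→20  {2,3,5,7,8,9}→60  {3,4,5,7,8,9}→90  {3,5,6,7,8,9}→60  {4,5,6,7,8,9}→60
  7 left: {0,1,3,5,6,7,9}→21  {0,1,4,6,7,8,9}→21  {0,1,5,6,7,8,9}→42  {1,2,3,5,6,7,9}→35  {1,3,5,6,7,8,9}→105  {1,4,5,6,7,8,9}→105  {2,3,4,5,7,8,9}→210  {2,3,5,6,7,8,9}→140  {3,4,5,6,7,8,9}→210
  8 left: {0,1,2,3,5,6,7,9}→56  {0,1,3,5,6,7,8,9}→168  {0,1,4,5,6,7,8,9}→168  {1,2,3,5,6,7,8,9}→280  {1,3,4,5,6,7,8,9}→420  {2,3,4,5,6,7,8,9}→560
  placing 0:b first → 1260 extensions
  placing 2:c first → 756 extensions
  placing 4:a first → 504 extensions
total linear extensions = 2520

2520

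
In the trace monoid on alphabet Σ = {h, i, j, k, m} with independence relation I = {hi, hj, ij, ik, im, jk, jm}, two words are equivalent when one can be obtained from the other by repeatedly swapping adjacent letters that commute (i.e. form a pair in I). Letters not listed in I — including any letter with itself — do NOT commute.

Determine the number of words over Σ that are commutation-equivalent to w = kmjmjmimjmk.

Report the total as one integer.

#0=k has no predecessor
#1=m depends on [0:k]
#2=j has no predecessor
#3=m depends on [1:m]
#4=j depends on [2:j]
#5=m depends on [3:m]
#6=i has no predecessor
#7=m depends on [5:m]
#8=j depends on [4:j]
#9=m depends on [7:m]
#10=k depends on [9:m]
sources: [0:k, 2:j, 6:i]
N(rest) = Σ N(rest − s) over sources s of rest; N(one piece) = 1:
  size 1 → [6]=1  [8]=1  [10]=1
  size 2 → [4,8]=1  [6,8]=2  [6,10]=2  [8,10]=2  [9,10]=1
  size 3 → [2,4,8]=1  [4,6,8]=3  [4,8,10]=3  [6,8,10]=6  [6,9,10]=3  [7,9,10]=1  [8,9,10]=3
  size 4 → [2,4,6,8]=4  [2,4,8,10]=4  [4,6,8,10]=12  [4,8,9,10]=6  [5,7,9,10]=1  [6,7,9,10]=4  [6,8,9,10]=12  [7,8,9,10]=4
  size 5 → [2,4,6,8,10]=20  [2,4,8,9,10]=10  [3,5,7,9,10]=1  [4,6,8,9,10]=30  [4,7,8,9,10]=10  [5,6,7,9,10]=5  [5,7,8,9,10]=5  [6,7,8,9,10]=20
  size 6 → [1,3,5,7,9,10]=1  [2,4,6,8,9,10]=60  [2,4,7,8,9,10]=20  [3,5,6,7,9,10]=6  [3,5,7,8,9,10]=6  [4,5,7,8,9,10]=15  [4,6,7,8,9,10]=60  [5,6,7,8,9,10]=30
  size 7 → [0,1,3,5,7,9,10]=1  [1,3,5,6,7,9,10]=7  [1,3,5,7,8,9,10]=7  [2,4,5,7,8,9,10]=35  [2,4,6,7,8,9,10]=140  [3,4,5,7,8,9,10]=21  [3,5,6,7,8,9,10]=42  [4,5,6,7,8,9,10]=105
  size 8 → [0,1,3,5,6,7,9,10]=8  [0,1,3,5,7,8,9,10]=8  [1,3,4,5,7,8,9,10]=28  [1,3,5,6,7,8,9,10]=56  [2,3,4,5,7,8,9,10]=56  [2,4,5,6,7,8,9,10]=280  [3,4,5,6,7,8,9,10]=168
  size 9 → [0,1,3,4,5,7,8,9,10]=36  [0,1,3,5,6,7,8,9,10]=72  [1,2,3,4,5,7,8,9,10]=84  [1,3,4,5,6,7,8,9,10]=252  [2,3,4,5,6,7,8,9,10]=504
  first=0(k) contributes 840
  first=2(j) contributes 360
  first=6(i) contributes 120
|[w]| = 1320

1320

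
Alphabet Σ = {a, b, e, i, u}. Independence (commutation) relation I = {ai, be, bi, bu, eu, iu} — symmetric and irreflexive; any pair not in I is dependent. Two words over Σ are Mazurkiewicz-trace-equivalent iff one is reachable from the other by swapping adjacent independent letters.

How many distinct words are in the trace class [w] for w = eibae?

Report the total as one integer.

piece 0:e — minimal
piece 1:i rests on {0:e}
piece 2:b — minimal
piece 3:a rests on {0:e, 2:b}
piece 4:e rests on {1:i, 3:a}
minimal pieces: {0:e, 2:b}
ways to finish when only these pieces remain (= sum over removing one remaining piece with nothing left below it):
  1 left: {4}→1
  2 left: {1,4}→1  {3,4}→1
  3 left: {1,3,4}→2  {2,3,4}→1
  placing 0:e first → 3 extensions
  placing 2:b first → 2 extensions
total linear extensions = 5

5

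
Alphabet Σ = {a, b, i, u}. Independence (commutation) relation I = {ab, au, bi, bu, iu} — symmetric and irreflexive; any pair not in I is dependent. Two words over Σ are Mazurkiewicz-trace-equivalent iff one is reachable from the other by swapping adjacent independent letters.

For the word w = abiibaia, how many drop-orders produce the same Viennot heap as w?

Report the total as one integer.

0(a) covers ∅
1(b) covers ∅
2(i) covers 0:a
3(i) covers 2:i
4(b) covers 1:b
5(a) covers 3:i
6(i) covers 5:a
7(a) covers 6:i
floor of heap: 0:a, 1:b
completions by unplaced set U, small U first (add the entries for U minus each lowest piece of U):
  |U|=1: {4}:1  {7}:1
  |U|=2: {1,4}:1  {4,7}:2  {6,7}:1
  |U|=3: {1,4,7}:3  {4,6,7}:3  {5,6,7}:1
  |U|=4: {1,4,6,7}:6  {3,5,6,7}:1  {4,5,6,7}:4
  |U|=5: {1,4,5,6,7}:10  {2,3,5,6,7}:1  {3,4,5,6,7}:5
  |U|=6: {0,2,3,5,6,7}:1  {1,3,4,5,6,7}:15  {2,3,4,5,6,7}:6
  start at 0(a): 21
  start at 1(b): 7
sum over floor = 28

28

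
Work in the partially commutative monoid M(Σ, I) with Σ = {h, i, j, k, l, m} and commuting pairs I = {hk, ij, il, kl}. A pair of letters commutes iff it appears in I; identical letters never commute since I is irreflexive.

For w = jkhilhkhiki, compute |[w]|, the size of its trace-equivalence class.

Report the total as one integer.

17

piece 0:j — minimal
piece 1:k rests on {0:j}
piece 2:h rests on {0:j}
piece 3:i rests on {1:k, 2:h}
piece 4:l rests on {2:h}
piece 5:h rests on {3:i, 4:l}
piece 6:k rests on {3:i}
piece 7:h rests on {5:h}
piece 8:i rests on {6:k, 7:h}
piece 9:k rests on {8:i}
piece 10:i rests on {9:k}
minimal pieces: {0:j}
ways to finish when only these pieces remain (= sum over removing one remaining piece with nothing left below it):
  1 left: {10}→1
  2 left: {9,10}→1
  3 left: {8,9,10}→1
  4 left: {6,8,9,10}→1  {7,8,9,10}→1
  5 left: {5,7,8,9,10}→1  {6,7,8,9,10}→2
  6 left: {4,5,7,8,9,10}→1  {5,6,7,8,9,10}→3
  7 left: {3,5,6,7,8,9,10}→3  {4,5,6,7,8,9,10}→4
  8 left: {1,3,5,6,7,8,9,10}→3  {3,4,5,6,7,8,9,10}→7
  9 left: {1,3,4,5,6,7,8,9,10}→10  {2,3,4,5,6,7,8,9,10}→7
  placing 0:j first → 17 extensions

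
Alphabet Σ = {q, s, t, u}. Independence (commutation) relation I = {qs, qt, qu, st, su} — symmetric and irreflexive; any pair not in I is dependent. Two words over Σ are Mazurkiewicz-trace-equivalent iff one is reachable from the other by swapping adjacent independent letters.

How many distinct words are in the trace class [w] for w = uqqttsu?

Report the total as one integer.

#0=u has no predecessor
#1=q has no predecessor
#2=q depends on [1:q]
#3=t depends on [0:u]
#4=t depends on [3:t]
#5=s has no predecessor
#6=u depends on [4:t]
sources: [0:u, 1:q, 5:s]
N(rest) = Σ N(rest − s) over sources s of rest; N(one piece) = 1:
  size 1 → [2]=1  [5]=1  [6]=1
  size 2 → [1,2]=1  [2,5]=2  [2,6]=2  [4,6]=1  [5,6]=2
  size 3 → [1,2,5]=3  [1,2,6]=3  [2,4,6]=3  [2,5,6]=6  [3,4,6]=1  [4,5,6]=3
  size 4 → [0,3,4,6]=1  [1,2,4,6]=6  [1,2,5,6]=12  [2,3,4,6]=4  [2,4,5,6]=12  [3,4,5,6]=4
  size 5 → [0,2,3,4,6]=5  [0,3,4,5,6]=5  [1,2,3,4,6]=10  [1,2,4,5,6]=30  [2,3,4,5,6]=20
  first=0(u) contributes 60
  first=1(q) contributes 30
  first=5(s) contributes 15
|[w]| = 105

105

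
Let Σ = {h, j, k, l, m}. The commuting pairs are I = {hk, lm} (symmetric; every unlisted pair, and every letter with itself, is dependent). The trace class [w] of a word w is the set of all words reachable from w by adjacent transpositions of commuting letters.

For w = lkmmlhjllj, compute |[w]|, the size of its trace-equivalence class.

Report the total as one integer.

3

0(l) covers ∅
1(k) covers 0:l
2(m) covers 1:k
3(m) covers 2:m
4(l) covers 1:k
5(h) covers 3:m, 4:l
6(j) covers 5:h
7(l) covers 6:j
8(l) covers 7:l
9(j) covers 8:l
floor of heap: 0:l
completions by unplaced set U, small U first (add the entries for U minus each lowest piece of U):
  |U|=1: {9}:1
  |U|=2: {8,9}:1
  |U|=3: {7,8,9}:1
  |U|=4: {6,7,8,9}:1
  |U|=5: {5,6,7,8,9}:1
  |U|=6: {3,5,6,7,8,9}:1  {4,5,6,7,8,9}:1
  |U|=7: {2,3,5,6,7,8,9}:1  {3,4,5,6,7,8,9}:2
  |U|=8: {2,3,4,5,6,7,8,9}:3
  start at 0(l): 3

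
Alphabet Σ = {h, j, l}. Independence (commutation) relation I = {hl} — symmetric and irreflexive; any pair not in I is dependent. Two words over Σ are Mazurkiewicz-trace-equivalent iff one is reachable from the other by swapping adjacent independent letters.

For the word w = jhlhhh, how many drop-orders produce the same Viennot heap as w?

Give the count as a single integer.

drop 0:j onto floor
drop 1:h onto {0:j}
drop 2:l onto {0:j}
drop 3:h onto {1:h}
drop 4:h onto {3:h}
drop 5:h onto {4:h}
ground layer = {0:j}
drop-orders for the pieces not yet dropped (sum over which currently-grounded one goes next):
  1 to go: {2} 1  {5} 1
  2 to go: {2,5} 2  {4,5} 1
  3 to go: {2,4,5} 3  {3,4,5} 1
  4 to go: {1,3,4,5} 1  {2,3,4,5} 4
  if 0:j drops first: 5 orders

5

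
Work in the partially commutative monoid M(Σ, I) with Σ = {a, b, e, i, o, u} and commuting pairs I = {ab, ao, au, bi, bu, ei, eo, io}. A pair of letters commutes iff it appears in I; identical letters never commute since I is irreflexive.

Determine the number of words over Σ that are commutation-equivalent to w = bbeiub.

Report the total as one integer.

0(b) covers ∅
1(b) covers 0:b
2(e) covers 1:b
3(i) covers ∅
4(u) covers 2:e, 3:i
5(b) covers 2:e
floor of heap: 0:b, 3:i
completions by unplaced set U, small U first (add the entries for U minus each lowest piece of U):
  |U|=1: {4}:1  {5}:1
  |U|=2: {3,4}:1  {4,5}:2
  |U|=3: {2,4,5}:2  {3,4,5}:3
  |U|=4: {1,2,4,5}:2  {2,3,4,5}:5
  start at 0(b): 7
  start at 3(i): 2
sum over floor = 9

9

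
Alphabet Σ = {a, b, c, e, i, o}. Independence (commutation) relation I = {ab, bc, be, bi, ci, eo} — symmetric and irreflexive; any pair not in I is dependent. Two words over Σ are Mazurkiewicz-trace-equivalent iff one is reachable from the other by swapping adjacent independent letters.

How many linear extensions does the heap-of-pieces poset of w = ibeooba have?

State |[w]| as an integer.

#0=i has no predecessor
#1=b has no predecessor
#2=e depends on [0:i]
#3=o depends on [0:i, 1:b]
#4=o depends on [3:o]
#5=b depends on [4:o]
#6=a depends on [2:e, 4:o]
sources: [0:i, 1:b]
N(rest) = Σ N(rest − s) over sources s of rest; N(one piece) = 1:
  size 1 → [5]=1  [6]=1
  size 2 → [2,6]=1  [5,6]=2
  size 3 → [2,5,6]=3  [4,5,6]=2
  size 4 → [2,4,5,6]=5  [3,4,5,6]=2
  size 5 → [1,3,4,5,6]=2  [2,3,4,5,6]=7
  first=0(i) contributes 9
  first=1(b) contributes 7
|[w]| = 16

16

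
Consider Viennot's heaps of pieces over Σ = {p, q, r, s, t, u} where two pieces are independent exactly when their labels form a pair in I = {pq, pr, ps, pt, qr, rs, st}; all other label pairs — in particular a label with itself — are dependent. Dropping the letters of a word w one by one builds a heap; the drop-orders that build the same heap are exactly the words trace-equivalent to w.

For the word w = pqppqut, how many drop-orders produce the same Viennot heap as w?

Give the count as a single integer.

10

drop 0:p onto floor
drop 1:q onto floor
drop 2:p onto {0:p}
drop 3:p onto {2:p}
drop 4:q onto {1:q}
drop 5:u onto {3:p, 4:q}
drop 6:t onto {5:u}
ground layer = {0:p, 1:q}
drop-orders for the pieces not yet dropped (sum over which currently-grounded one goes next):
  1 to go: {6} 1
  2 to go: {5,6} 1
  3 to go: {3,5,6} 1  {4,5,6} 1
  4 to go: {1,4,5,6} 1  {2,3,5,6} 1  {3,4,5,6} 2
  5 to go: {0,2,3,5,6} 1  {1,3,4,5,6} 3  {2,3,4,5,6} 3
  if 0:p drops first: 6 orders
  if 1:q drops first: 4 orders
heap linearizations: 10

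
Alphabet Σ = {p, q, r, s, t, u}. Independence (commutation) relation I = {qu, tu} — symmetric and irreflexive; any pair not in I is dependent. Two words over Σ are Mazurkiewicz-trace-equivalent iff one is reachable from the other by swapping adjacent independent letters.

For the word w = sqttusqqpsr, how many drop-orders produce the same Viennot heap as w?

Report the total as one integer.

#0=s has no predecessor
#1=q depends on [0:s]
#2=t depends on [1:q]
#3=t depends on [2:t]
#4=u depends on [0:s]
#5=s depends on [3:t, 4:u]
#6=q depends on [5:s]
#7=q depends on [6:q]
#8=p depends on [7:q]
#9=s depends on [8:p]
#10=r depends on [9:s]
sources: [0:s]
N(rest) = Σ N(rest − s) over sources s of rest; N(one piece) = 1:
  size 1 → [10]=1
  size 2 → [9,10]=1
  size 3 → [8,9,10]=1
  size 4 → [7,8,9,10]=1
  size 5 → [6,7,8,9,10]=1
  size 6 → [5,6,7,8,9,10]=1
  size 7 → [3,5,6,7,8,9,10]=1  [4,5,6,7,8,9,10]=1
  size 8 → [2,3,5,6,7,8,9,10]=1  [3,4,5,6,7,8,9,10]=2
  size 9 → [1,2,3,5,6,7,8,9,10]=1  [2,3,4,5,6,7,8,9,10]=3
  first=0(s) contributes 4

4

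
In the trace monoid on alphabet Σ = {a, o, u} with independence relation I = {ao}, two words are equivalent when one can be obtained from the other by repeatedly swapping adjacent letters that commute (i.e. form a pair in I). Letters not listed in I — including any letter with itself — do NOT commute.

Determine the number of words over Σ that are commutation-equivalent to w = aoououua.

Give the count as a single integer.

3

#0=a has no predecessor
#1=o has no predecessor
#2=o depends on [1:o]
#3=u depends on [0:a, 2:o]
#4=o depends on [3:u]
#5=u depends on [4:o]
#6=u depends on [5:u]
#7=a depends on [6:u]
sources: [0:a, 1:o]
N(rest) = Σ N(rest − s) over sources s of rest; N(one piece) = 1:
  size 1 → [7]=1
  size 2 → [6,7]=1
  size 3 → [5,6,7]=1
  size 4 → [4,5,6,7]=1
  size 5 → [3,4,5,6,7]=1
  size 6 → [0,3,4,5,6,7]=1  [2,3,4,5,6,7]=1
  first=0(a) contributes 1
  first=1(o) contributes 2
|[w]| = 3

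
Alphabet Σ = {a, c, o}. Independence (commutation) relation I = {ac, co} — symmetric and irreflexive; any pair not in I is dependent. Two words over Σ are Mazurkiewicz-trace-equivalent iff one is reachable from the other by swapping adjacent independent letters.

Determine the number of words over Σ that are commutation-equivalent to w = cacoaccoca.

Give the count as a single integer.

drop 0:c onto floor
drop 1:a onto floor
drop 2:c onto {0:c}
drop 3:o onto {1:a}
drop 4:a onto {3:o}
drop 5:c onto {2:c}
drop 6:c onto {5:c}
drop 7:o onto {4:a}
drop 8:c onto {6:c}
drop 9:a onto {7:o}
ground layer = {0:c, 1:a}
drop-orders for the pieces not yet dropped (sum over which currently-grounded one goes next):
  1 to go: {8} 1  {9} 1
  2 to go: {6,8} 1  {7,9} 1  {8,9} 2
  3 to go: {4,7,9} 1  {5,6,8} 1  {6,8,9} 3  {7,8,9} 3
  4 to go: {2,5,6,8} 1  {3,4,7,9} 1  {4,7,8,9} 4  {5,6,8,9} 4  {6,7,8,9} 6
  5 to go: {0,2,5,6,8} 1  {1,3,4,7,9} 1  {2,5,6,8,9} 5  {3,4,7,8,9} 5  {4,6,7,8,9} 10  {5,6,7,8,9} 10
  6 to go: {0,2,5,6,8,9} 6  {1,3,4,7,8,9} 6  {2,5,6,7,8,9} 15  {3,4,6,7,8,9} 15  {4,5,6,7,8,9} 20
  7 to go: {0,2,5,6,7,8,9} 21  {1,3,4,6,7,8,9} 21  {2,4,5,6,7,8,9} 35  {3,4,5,6,7,8,9} 35
  8 to go: {0,2,4,5,6,7,8,9} 56  {1,3,4,5,6,7,8,9} 56  {2,3,4,5,6,7,8,9} 70
  if 0:c drops first: 126 orders
  if 1:a drops first: 126 orders
heap linearizations: 252

252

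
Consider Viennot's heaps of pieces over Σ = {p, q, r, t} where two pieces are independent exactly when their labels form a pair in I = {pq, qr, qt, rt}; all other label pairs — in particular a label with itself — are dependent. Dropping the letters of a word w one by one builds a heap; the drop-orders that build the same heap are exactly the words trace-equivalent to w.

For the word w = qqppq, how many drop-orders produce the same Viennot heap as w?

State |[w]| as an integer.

10

drop 0:q onto floor
drop 1:q onto {0:q}
drop 2:p onto floor
drop 3:p onto {2:p}
drop 4:q onto {1:q}
ground layer = {0:q, 2:p}
drop-orders for the pieces not yet dropped (sum over which currently-grounded one goes next):
  1 to go: {3} 1  {4} 1
  2 to go: {1,4} 1  {2,3} 1  {3,4} 2
  3 to go: {0,1,4} 1  {1,3,4} 3  {2,3,4} 3
  if 0:q drops first: 6 orders
  if 2:p drops first: 4 orders
heap linearizations: 10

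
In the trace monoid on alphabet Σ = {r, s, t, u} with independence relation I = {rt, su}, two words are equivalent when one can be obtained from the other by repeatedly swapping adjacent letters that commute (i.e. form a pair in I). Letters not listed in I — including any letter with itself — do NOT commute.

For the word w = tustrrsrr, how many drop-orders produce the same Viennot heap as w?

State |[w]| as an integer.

6

0(t) covers ∅
1(u) covers 0:t
2(s) covers 0:t
3(t) covers 1:u, 2:s
4(r) covers 1:u, 2:s
5(r) covers 4:r
6(s) covers 3:t, 5:r
7(r) covers 6:s
8(r) covers 7:r
floor of heap: 0:t
completions by unplaced set U, small U first (add the entries for U minus each lowest piece of U):
  |U|=1: {8}:1
  |U|=2: {7,8}:1
  |U|=3: {6,7,8}:1
  |U|=4: {3,6,7,8}:1  {5,6,7,8}:1
  |U|=5: {3,5,6,7,8}:2  {4,5,6,7,8}:1
  |U|=6: {3,4,5,6,7,8}:3
  |U|=7: {1,3,4,5,6,7,8}:3  {2,3,4,5,6,7,8}:3
  start at 0(t): 6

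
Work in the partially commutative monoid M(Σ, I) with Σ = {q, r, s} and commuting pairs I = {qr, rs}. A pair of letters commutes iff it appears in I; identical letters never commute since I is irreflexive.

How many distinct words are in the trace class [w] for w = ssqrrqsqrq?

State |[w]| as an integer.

drop 0:s onto floor
drop 1:s onto {0:s}
drop 2:q onto {1:s}
drop 3:r onto floor
drop 4:r onto {3:r}
drop 5:q onto {2:q}
drop 6:s onto {5:q}
drop 7:q onto {6:s}
drop 8:r onto {4:r}
drop 9:q onto {7:q}
ground layer = {0:s, 3:r}
drop-orders for the pieces not yet dropped (sum over which currently-grounded one goes next):
  1 to go: {8} 1  {9} 1
  2 to go: {4,8} 1  {7,9} 1  {8,9} 2
  3 to go: {3,4,8} 1  {4,8,9} 3  {6,7,9} 1  {7,8,9} 3
  4 to go: {3,4,8,9} 4  {4,7,8,9} 6  {5,6,7,9} 1  {6,7,8,9} 4
  5 to go: {2,5,6,7,9} 1  {3,4,7,8,9} 10  {4,6,7,8,9} 10  {5,6,7,8,9} 5
  6 to go: {1,2,5,6,7,9} 1  {2,5,6,7,8,9} 6  {3,4,6,7,8,9} 20  {4,5,6,7,8,9} 15
  7 to go: {0,1,2,5,6,7,9} 1  {1,2,5,6,7,8,9} 7  {2,4,5,6,7,8,9} 21  {3,4,5,6,7,8,9} 35
  8 to go: {0,1,2,5,6,7,8,9} 8  {1,2,4,5,6,7,8,9} 28  {2,3,4,5,6,7,8,9} 56
  if 0:s drops first: 84 orders
  if 3:r drops first: 36 orders
heap linearizations: 120

120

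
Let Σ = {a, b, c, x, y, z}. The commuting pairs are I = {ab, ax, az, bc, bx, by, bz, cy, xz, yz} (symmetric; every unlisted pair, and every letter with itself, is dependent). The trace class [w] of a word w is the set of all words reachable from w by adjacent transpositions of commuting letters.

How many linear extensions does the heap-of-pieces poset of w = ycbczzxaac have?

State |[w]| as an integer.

1050

piece 0:y — minimal
piece 1:c — minimal
piece 2:b — minimal
piece 3:c rests on {1:c}
piece 4:z rests on {3:c}
piece 5:z rests on {4:z}
piece 6:x rests on {0:y, 3:c}
piece 7:a rests on {0:y, 3:c}
piece 8:a rests on {7:a}
piece 9:c rests on {5:z, 6:x, 8:a}
minimal pieces: {0:y, 1:c, 2:b}
ways to finish when only these pieces remain (= sum over removing one remaining piece with nothing left below it):
  1 left: {2}→1  {9}→1
  2 left: {2,9}→2  {5,9}→1  {6,9}→1  {8,9}→1
  3 left: {2,5,9}→3  {2,6,9}→3  {2,8,9}→3  {4,5,9}→1  {5,6,9}→2  {5,8,9}→2  {6,8,9}→2  {7,8,9}→1
  4 left: {2,4,5,9}→4  {2,5,6,9}→8  {2,5,8,9}→8  {2,6,8,9}→8  {2,7,8,9}→4  {4,5,6,9}→3  {4,5,8,9}→3  {5,6,8,9}→6  {5,7,8,9}→3  {6,7,8,9}→3
  5 left: {0,6,7,8,9}→3  {2,4,5,6,9}→15  {2,4,5,8,9}→15  {2,5,6,8,9}→30  {2,5,7,8,9}→15  {2,6,7,8,9}→15  {4,5,6,8,9}→12  {4,5,7,8,9}→6  {5,6,7,8,9}→12
  6 left: {0,2,6,7,8,9}→18  {0,5,6,7,8,9}→15  {2,4,5,6,8,9}→72  {2,4,5,7,8,9}→36  {2,5,6,7,8,9}→72  {4,5,6,7,8,9}→30
  7 left: {0,2,5,6,7,8,9}→105  {0,4,5,6,7,8,9}→45  {2,4,5,6,7,8,9}→210  {3,4,5,6,7,8,9}→30
  8 left: {0,2,4,5,6,7,8,9}→360  {0,3,4,5,6,7,8,9}→75  {1,3,4,5,6,7,8,9}→30  {2,3,4,5,6,7,8,9}→240
  placing 0:y first → 270 extensions
  placing 1:c first → 675 extensions
  placing 2:b first → 105 extensions
total linear extensions = 1050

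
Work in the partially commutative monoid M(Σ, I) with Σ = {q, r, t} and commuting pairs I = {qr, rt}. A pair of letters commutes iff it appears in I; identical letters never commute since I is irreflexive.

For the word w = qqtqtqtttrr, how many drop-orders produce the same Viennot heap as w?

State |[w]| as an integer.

55

#0=q has no predecessor
#1=q depends on [0:q]
#2=t depends on [1:q]
#3=q depends on [2:t]
#4=t depends on [3:q]
#5=q depends on [4:t]
#6=t depends on [5:q]
#7=t depends on [6:t]
#8=t depends on [7:t]
#9=r has no predecessor
#10=r depends on [9:r]
sources: [0:q, 9:r]
N(rest) = Σ N(rest − s) over sources s of rest; N(one piece) = 1:
  size 1 → [8]=1  [10]=1
  size 2 → [7,8]=1  [8,10]=2  [9,10]=1
  size 3 → [6,7,8]=1  [7,8,10]=3  [8,9,10]=3
  size 4 → [5,6,7,8]=1  [6,7,8,10]=4  [7,8,9,10]=6
  size 5 → [4,5,6,7,8]=1  [5,6,7,8,10]=5  [6,7,8,9,10]=10
  size 6 → [3,4,5,6,7,8]=1  [4,5,6,7,8,10]=6  [5,6,7,8,9,10]=15
  size 7 → [2,3,4,5,6,7,8]=1  [3,4,5,6,7,8,10]=7  [4,5,6,7,8,9,10]=21
  size 8 → [1,2,3,4,5,6,7,8]=1  [2,3,4,5,6,7,8,10]=8  [3,4,5,6,7,8,9,10]=28
  size 9 → [0,1,2,3,4,5,6,7,8]=1  [1,2,3,4,5,6,7,8,10]=9  [2,3,4,5,6,7,8,9,10]=36
  first=0(q) contributes 45
  first=9(r) contributes 10
|[w]| = 55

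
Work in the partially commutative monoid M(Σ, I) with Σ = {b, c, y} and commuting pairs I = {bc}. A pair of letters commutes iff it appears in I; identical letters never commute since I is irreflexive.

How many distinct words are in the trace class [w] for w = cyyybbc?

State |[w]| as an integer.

piece 0:c — minimal
piece 1:y rests on {0:c}
piece 2:y rests on {1:y}
piece 3:y rests on {2:y}
piece 4:b rests on {3:y}
piece 5:b rests on {4:b}
piece 6:c rests on {3:y}
minimal pieces: {0:c}
ways to finish when only these pieces remain (= sum over removing one remaining piece with nothing left below it):
  1 left: {5}→1  {6}→1
  2 left: {4,5}→1  {5,6}→2
  3 left: {4,5,6}→3
  4 left: {3,4,5,6}→3
  5 left: {2,3,4,5,6}→3
  placing 0:c first → 3 extensions

3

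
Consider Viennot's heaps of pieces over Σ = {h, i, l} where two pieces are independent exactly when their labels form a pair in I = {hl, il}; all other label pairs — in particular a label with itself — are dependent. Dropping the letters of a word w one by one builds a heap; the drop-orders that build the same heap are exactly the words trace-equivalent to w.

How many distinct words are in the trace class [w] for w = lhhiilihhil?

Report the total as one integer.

165

drop 0:l onto floor
drop 1:h onto floor
drop 2:h onto {1:h}
drop 3:i onto {2:h}
drop 4:i onto {3:i}
drop 5:l onto {0:l}
drop 6:i onto {4:i}
drop 7:h onto {6:i}
drop 8:h onto {7:h}
drop 9:i onto {8:h}
drop 10:l onto {5:l}
ground layer = {0:l, 1:h}
drop-orders for the pieces not yet dropped (sum over which currently-grounded one goes next):
  1 to go: {9} 1  {10} 1
  2 to go: {5,10} 1  {8,9} 1  {9,10} 2
  3 to go: {0,5,10} 1  {5,9,10} 3  {7,8,9} 1  {8,9,10} 3
  4 to go: {0,5,9,10} 4  {5,8,9,10} 6  {6,7,8,9} 1  {7,8,9,10} 4
  5 to go: {0,5,8,9,10} 10  {4,6,7,8,9} 1  {5,7,8,9,10} 10  {6,7,8,9,10} 5
  6 to go: {0,5,7,8,9,10} 20  {3,4,6,7,8,9} 1  {4,6,7,8,9,10} 6  {5,6,7,8,9,10} 15
  7 to go: {0,5,6,7,8,9,10} 35  {2,3,4,6,7,8,9} 1  {3,4,6,7,8,9,10} 7  {4,5,6,7,8,9,10} 21
  8 to go: {0,4,5,6,7,8,9,10} 56  {1,2,3,4,6,7,8,9} 1  {2,3,4,6,7,8,9,10} 8  {3,4,5,6,7,8,9,10} 28
  9 to go: {0,3,4,5,6,7,8,9,10} 84  {1,2,3,4,6,7,8,9,10} 9  {2,3,4,5,6,7,8,9,10} 36
  if 0:l drops first: 45 orders
  if 1:h drops first: 120 orders
heap linearizations: 165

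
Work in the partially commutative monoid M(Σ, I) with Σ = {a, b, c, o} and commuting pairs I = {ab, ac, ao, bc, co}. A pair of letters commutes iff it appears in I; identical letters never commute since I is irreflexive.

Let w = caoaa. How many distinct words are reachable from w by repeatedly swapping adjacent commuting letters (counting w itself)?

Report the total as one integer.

drop 0:c onto floor
drop 1:a onto floor
drop 2:o onto floor
drop 3:a onto {1:a}
drop 4:a onto {3:a}
ground layer = {0:c, 1:a, 2:o}
drop-orders for the pieces not yet dropped (sum over which currently-grounded one goes next):
  1 to go: {0} 1  {2} 1  {4} 1
  2 to go: {0,2} 2  {0,4} 2  {2,4} 2  {3,4} 1
  3 to go: {0,2,4} 6  {0,3,4} 3  {1,3,4} 1  {2,3,4} 3
  if 0:c drops first: 4 orders
  if 1:a drops first: 12 orders
  if 2:o drops first: 4 orders
heap linearizations: 20

20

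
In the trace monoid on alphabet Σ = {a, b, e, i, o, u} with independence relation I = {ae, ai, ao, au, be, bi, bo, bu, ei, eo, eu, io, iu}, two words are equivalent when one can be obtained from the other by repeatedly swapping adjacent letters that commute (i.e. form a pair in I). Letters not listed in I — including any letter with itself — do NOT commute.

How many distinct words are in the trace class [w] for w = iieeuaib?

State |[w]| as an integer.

0(i) covers ∅
1(i) covers 0:i
2(e) covers ∅
3(e) covers 2:e
4(u) covers ∅
5(a) covers ∅
6(i) covers 1:i
7(b) covers 5:a
floor of heap: 0:i, 2:e, 4:u, 5:a
completions by unplaced set U, small U first (add the entries for U minus each lowest piece of U):
  |U|=1: {3}:1  {4}:1  {6}:1  {7}:1
  |U|=2: {1,6}:1  {2,3}:1  {3,4}:2  {3,6}:2  {3,7}:2  {4,6}:2  {4,7}:2  {5,7}:1  {6,7}:2
  |U|=3: {0,1,6}:1  {1,3,6}:3  {1,4,6}:3  {1,6,7}:3  {2,3,4}:3  {2,3,6}:3  {2,3,7}:3  {3,4,6}:6  {3,4,7}:6  {3,5,7}:3  {3,6,7}:6  {4,5,7}:3  {4,6,7}:6  {5,6,7}:3
  |U|=4: {0,1,3,6}:4  {0,1,4,6}:4  {0,1,6,7}:4  {1,2,3,6}:6  {1,3,4,6}:12  {1,3,6,7}:12  {1,4,6,7}:12  {1,5,6,7}:6  {2,3,4,6}:12  {2,3,4,7}:12  {2,3,5,7}:6  {2,3,6,7}:12  {3,4,5,7}:12  {3,4,6,7}:24  {3,5,6,7}:12  {4,5,6,7}:12
  |U|=5: {0,1,2,3,6}:10  {0,1,3,4,6}:20  {0,1,3,6,7}:20  {0,1,4,6,7}:20  {0,1,5,6,7}:10  {1,2,3,4,6}:30  {1,2,3,6,7}:30  {1,3,4,6,7}:60  {1,3,5,6,7}:30  {1,4,5,6,7}:30  {2,3,4,5,7}:30  {2,3,4,6,7}:60  {2,3,5,6,7}:30  {3,4,5,6,7}:60
  |U|=6: {0,1,2,3,4,6}:60  {0,1,2,3,6,7}:60  {0,1,3,4,6,7}:120  {0,1,3,5,6,7}:60  {0,1,4,5,6,7}:60  {1,2,3,4,6,7}:180  {1,2,3,5,6,7}:90  {1,3,4,5,6,7}:180  {2,3,4,5,6,7}:180
  start at 0(i): 630
  start at 2(e): 420
  start at 4(u): 210
  start at 5(a): 420
sum over floor = 1680

1680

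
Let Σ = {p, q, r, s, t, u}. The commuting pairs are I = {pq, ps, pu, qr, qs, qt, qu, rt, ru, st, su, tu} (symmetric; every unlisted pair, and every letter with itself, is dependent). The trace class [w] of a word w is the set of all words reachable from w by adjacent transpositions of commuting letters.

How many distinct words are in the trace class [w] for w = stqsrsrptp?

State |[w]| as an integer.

#0=s has no predecessor
#1=t has no predecessor
#2=q has no predecessor
#3=s depends on [0:s]
#4=r depends on [3:s]
#5=s depends on [4:r]
#6=r depends on [5:s]
#7=p depends on [1:t, 6:r]
#8=t depends on [7:p]
#9=p depends on [8:t]
sources: [0:s, 1:t, 2:q]
N(rest) = Σ N(rest − s) over sources s of rest; N(one piece) = 1:
  size 1 → [2]=1  [9]=1
  size 2 → [2,9]=2  [8,9]=1
  size 3 → [2,8,9]=3  [7,8,9]=1
  size 4 → [1,7,8,9]=1  [2,7,8,9]=4  [6,7,8,9]=1
  size 5 → [1,2,7,8,9]=5  [1,6,7,8,9]=2  [2,6,7,8,9]=5  [5,6,7,8,9]=1
  size 6 → [1,2,6,7,8,9]=12  [1,5,6,7,8,9]=3  [2,5,6,7,8,9]=6  [4,5,6,7,8,9]=1
  size 7 → [1,2,5,6,7,8,9]=21  [1,4,5,6,7,8,9]=4  [2,4,5,6,7,8,9]=7  [3,4,5,6,7,8,9]=1
  size 8 → [0,3,4,5,6,7,8,9]=1  [1,2,4,5,6,7,8,9]=32  [1,3,4,5,6,7,8,9]=5  [2,3,4,5,6,7,8,9]=8
  first=0(s) contributes 45
  first=1(t) contributes 9
  first=2(q) contributes 6
|[w]| = 60

60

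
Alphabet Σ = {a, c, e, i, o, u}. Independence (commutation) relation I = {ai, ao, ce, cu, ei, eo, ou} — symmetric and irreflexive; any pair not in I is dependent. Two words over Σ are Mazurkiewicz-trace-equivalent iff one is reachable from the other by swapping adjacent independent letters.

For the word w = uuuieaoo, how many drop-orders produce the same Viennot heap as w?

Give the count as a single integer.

piece 0:u — minimal
piece 1:u rests on {0:u}
piece 2:u rests on {1:u}
piece 3:i rests on {2:u}
piece 4:e rests on {2:u}
piece 5:a rests on {4:e}
piece 6:o rests on {3:i}
piece 7:o rests on {6:o}
minimal pieces: {0:u}
ways to finish when only these pieces remain (= sum over removing one remaining piece with nothing left below it):
  1 left: {5}→1  {7}→1
  2 left: {4,5}→1  {5,7}→2  {6,7}→1
  3 left: {3,6,7}→1  {4,5,7}→3  {5,6,7}→3
  4 left: {3,5,6,7}→4  {4,5,6,7}→6
  5 left: {3,4,5,6,7}→10
  6 left: {2,3,4,5,6,7}→10
  placing 0:u first → 10 extensions

10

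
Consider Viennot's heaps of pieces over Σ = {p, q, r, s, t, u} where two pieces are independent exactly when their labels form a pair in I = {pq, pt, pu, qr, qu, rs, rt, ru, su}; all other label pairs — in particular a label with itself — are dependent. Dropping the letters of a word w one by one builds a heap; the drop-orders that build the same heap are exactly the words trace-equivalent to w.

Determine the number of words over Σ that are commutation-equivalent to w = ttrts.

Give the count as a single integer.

drop 0:t onto floor
drop 1:t onto {0:t}
drop 2:r onto floor
drop 3:t onto {1:t}
drop 4:s onto {3:t}
ground layer = {0:t, 2:r}
drop-orders for the pieces not yet dropped (sum over which currently-grounded one goes next):
  1 to go: {2} 1  {4} 1
  2 to go: {2,4} 2  {3,4} 1
  3 to go: {1,3,4} 1  {2,3,4} 3
  if 0:t drops first: 4 orders
  if 2:r drops first: 1 orders
heap linearizations: 5

5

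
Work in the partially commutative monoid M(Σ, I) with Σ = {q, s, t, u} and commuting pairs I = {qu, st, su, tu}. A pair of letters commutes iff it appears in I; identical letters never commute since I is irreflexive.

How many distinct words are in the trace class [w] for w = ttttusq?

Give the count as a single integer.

35

#0=t has no predecessor
#1=t depends on [0:t]
#2=t depends on [1:t]
#3=t depends on [2:t]
#4=u has no predecessor
#5=s has no predecessor
#6=q depends on [3:t, 5:s]
sources: [0:t, 4:u, 5:s]
N(rest) = Σ N(rest − s) over sources s of rest; N(one piece) = 1:
  size 1 → [4]=1  [6]=1
  size 2 → [3,6]=1  [4,6]=2  [5,6]=1
  size 3 → [2,3,6]=1  [3,4,6]=3  [3,5,6]=2  [4,5,6]=3
  size 4 → [1,2,3,6]=1  [2,3,4,6]=4  [2,3,5,6]=3  [3,4,5,6]=8
  size 5 → [0,1,2,3,6]=1  [1,2,3,4,6]=5  [1,2,3,5,6]=4  [2,3,4,5,6]=15
  first=0(t) contributes 24
  first=4(u) contributes 5
  first=5(s) contributes 6
|[w]| = 35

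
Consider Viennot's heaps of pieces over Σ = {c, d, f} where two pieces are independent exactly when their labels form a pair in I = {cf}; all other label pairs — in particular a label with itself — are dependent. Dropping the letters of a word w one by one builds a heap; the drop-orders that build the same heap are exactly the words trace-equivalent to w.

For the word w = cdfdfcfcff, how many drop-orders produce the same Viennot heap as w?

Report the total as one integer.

15

piece 0:c — minimal
piece 1:d rests on {0:c}
piece 2:f rests on {1:d}
piece 3:d rests on {2:f}
piece 4:f rests on {3:d}
piece 5:c rests on {3:d}
piece 6:f rests on {4:f}
piece 7:c rests on {5:c}
piece 8:f rests on {6:f}
piece 9:f rests on {8:f}
minimal pieces: {0:c}
ways to finish when only these pieces remain (= sum over removing one remaining piece with nothing left below it):
  1 left: {7}→1  {9}→1
  2 left: {5,7}→1  {7,9}→2  {8,9}→1
  3 left: {5,7,9}→3  {6,8,9}→1  {7,8,9}→3
  4 left: {4,6,8,9}→1  {5,7,8,9}→6  {6,7,8,9}→4
  5 left: {4,6,7,8,9}→5  {5,6,7,8,9}→10
  6 left: {4,5,6,7,8,9}→15
  7 left: {3,4,5,6,7,8,9}→15
  8 left: {2,3,4,5,6,7,8,9}→15
  placing 0:c first → 15 extensions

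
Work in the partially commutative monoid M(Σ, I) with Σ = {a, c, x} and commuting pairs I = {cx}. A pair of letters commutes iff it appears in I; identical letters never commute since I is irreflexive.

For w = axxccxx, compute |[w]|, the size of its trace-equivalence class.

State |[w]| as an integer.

15

0(a) covers ∅
1(x) covers 0:a
2(x) covers 1:x
3(c) covers 0:a
4(c) covers 3:c
5(x) covers 2:x
6(x) covers 5:x
floor of heap: 0:a
completions by unplaced set U, small U first (add the entries for U minus each lowest piece of U):
  |U|=1: {4}:1  {6}:1
  |U|=2: {3,4}:1  {4,6}:2  {5,6}:1
  |U|=3: {2,5,6}:1  {3,4,6}:3  {4,5,6}:3
  |U|=4: {1,2,5,6}:1  {2,4,5,6}:4  {3,4,5,6}:6
  |U|=5: {1,2,4,5,6}:5  {2,3,4,5,6}:10
  start at 0(a): 15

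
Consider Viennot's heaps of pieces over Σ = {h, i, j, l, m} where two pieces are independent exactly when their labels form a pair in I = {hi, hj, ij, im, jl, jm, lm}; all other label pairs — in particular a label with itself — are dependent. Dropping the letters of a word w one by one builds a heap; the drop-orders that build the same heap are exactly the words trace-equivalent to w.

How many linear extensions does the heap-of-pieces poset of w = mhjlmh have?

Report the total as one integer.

12

#0=m has no predecessor
#1=h depends on [0:m]
#2=j has no predecessor
#3=l depends on [1:h]
#4=m depends on [1:h]
#5=h depends on [3:l, 4:m]
sources: [0:m, 2:j]
N(rest) = Σ N(rest − s) over sources s of rest; N(one piece) = 1:
  size 1 → [2]=1  [5]=1
  size 2 → [2,5]=2  [3,5]=1  [4,5]=1
  size 3 → [2,3,5]=3  [2,4,5]=3  [3,4,5]=2
  size 4 → [1,3,4,5]=2  [2,3,4,5]=8
  first=0(m) contributes 10
  first=2(j) contributes 2
|[w]| = 12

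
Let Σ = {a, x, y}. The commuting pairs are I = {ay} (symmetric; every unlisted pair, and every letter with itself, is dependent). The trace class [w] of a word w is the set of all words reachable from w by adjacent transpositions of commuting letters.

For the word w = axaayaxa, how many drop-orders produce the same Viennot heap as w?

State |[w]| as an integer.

4

0(a) covers ∅
1(x) covers 0:a
2(a) covers 1:x
3(a) covers 2:a
4(y) covers 1:x
5(a) covers 3:a
6(x) covers 4:y, 5:a
7(a) covers 6:x
floor of heap: 0:a
completions by unplaced set U, small U first (add the entries for U minus each lowest piece of U):
  |U|=1: {7}:1
  |U|=2: {6,7}:1
  |U|=3: {4,6,7}:1  {5,6,7}:1
  |U|=4: {3,5,6,7}:1  {4,5,6,7}:2
  |U|=5: {2,3,5,6,7}:1  {3,4,5,6,7}:3
  |U|=6: {2,3,4,5,6,7}:4
  start at 0(a): 4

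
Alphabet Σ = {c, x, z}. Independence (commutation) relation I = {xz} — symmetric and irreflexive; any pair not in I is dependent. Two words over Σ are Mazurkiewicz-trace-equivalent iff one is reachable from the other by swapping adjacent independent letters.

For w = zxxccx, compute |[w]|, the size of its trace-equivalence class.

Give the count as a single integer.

3

#0=z has no predecessor
#1=x has no predecessor
#2=x depends on [1:x]
#3=c depends on [0:z, 2:x]
#4=c depends on [3:c]
#5=x depends on [4:c]
sources: [0:z, 1:x]
N(rest) = Σ N(rest − s) over sources s of rest; N(one piece) = 1:
  size 1 → [5]=1
  size 2 → [4,5]=1
  size 3 → [3,4,5]=1
  size 4 → [0,3,4,5]=1  [2,3,4,5]=1
  first=0(z) contributes 1
  first=1(x) contributes 2
|[w]| = 3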